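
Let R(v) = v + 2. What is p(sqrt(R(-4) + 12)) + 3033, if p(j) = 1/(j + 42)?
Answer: 2659962/877 - sqrt(10)/1754 ≈ 3033.0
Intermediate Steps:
R(v) = 2 + v
p(j) = 1/(42 + j)
p(sqrt(R(-4) + 12)) + 3033 = 1/(42 + sqrt((2 - 4) + 12)) + 3033 = 1/(42 + sqrt(-2 + 12)) + 3033 = 1/(42 + sqrt(10)) + 3033 = 3033 + 1/(42 + sqrt(10))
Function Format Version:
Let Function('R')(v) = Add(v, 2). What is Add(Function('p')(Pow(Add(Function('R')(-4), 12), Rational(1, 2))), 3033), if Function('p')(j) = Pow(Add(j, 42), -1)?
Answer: Add(Rational(2659962, 877), Mul(Rational(-1, 1754), Pow(10, Rational(1, 2)))) ≈ 3033.0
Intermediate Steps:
Function('R')(v) = Add(2, v)
Function('p')(j) = Pow(Add(42, j), -1)
Add(Function('p')(Pow(Add(Function('R')(-4), 12), Rational(1, 2))), 3033) = Add(Pow(Add(42, Pow(Add(Add(2, -4), 12), Rational(1, 2))), -1), 3033) = Add(Pow(Add(42, Pow(Add(-2, 12), Rational(1, 2))), -1), 3033) = Add(Pow(Add(42, Pow(10, Rational(1, 2))), -1), 3033) = Add(3033, Pow(Add(42, Pow(10, Rational(1, 2))), -1))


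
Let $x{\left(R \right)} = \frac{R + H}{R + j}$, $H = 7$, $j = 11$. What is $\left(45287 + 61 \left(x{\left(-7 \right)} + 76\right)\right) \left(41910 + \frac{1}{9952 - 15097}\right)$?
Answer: $\frac{3588248058309}{1715} \approx 2.0923 \cdot 10^{9}$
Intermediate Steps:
$x{\left(R \right)} = \frac{7 + R}{11 + R}$ ($x{\left(R \right)} = \frac{R + 7}{R + 11} = \frac{7 + R}{11 + R}$)
$\left(45287 + 61 \left(x{\left(-7 \right)} + 76\right)\right) \left(41910 + \frac{1}{9952 - 15097}\right) = \left(45287 + 61 \left(\frac{7 - 7}{11 - 7} + 76\right)\right) \left(41910 + \frac{1}{9952 - 15097}\right) = \left(45287 + 61 \left(\frac{1}{4} \cdot 0 + 76\right)\right) \left(41910 + \frac{1}{-5145}\right) = \left(45287 + 61 \left(\frac{1}{4} \cdot 0 + 76\right)\right) \left(41910 - \frac{1}{5145}\right) = \left(45287 + 61 \left(0 + 76\right)\right) \frac{215626949}{5145} = \left(45287 + 61 \cdot 76\right) \frac{215626949}{5145} = \left(45287 + 4636\right) \frac{215626949}{5145} = 49923 \cdot \frac{215626949}{5145} = \frac{3588248058309}{1715}$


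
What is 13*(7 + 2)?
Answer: 117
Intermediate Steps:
13*(7 + 2) = 13*9 = 117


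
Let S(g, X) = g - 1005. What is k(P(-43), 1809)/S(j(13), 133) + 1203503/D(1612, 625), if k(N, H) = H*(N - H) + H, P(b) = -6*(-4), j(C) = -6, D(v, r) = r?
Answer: 1077925511/210625 ≈ 5117.8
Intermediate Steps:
S(g, X) = -1005 + g
P(b) = 24
k(N, H) = H + H*(N - H)
k(P(-43), 1809)/S(j(13), 133) + 1203503/D(1612, 625) = (1809*(1 + 24 - 1*1809))/(-1005 - 6) + 1203503/625 = (1809*(1 + 24 - 1809))/(-1011) + 1203503*(1/625) = (1809*(-1784))*(-1/1011) + 1203503/625 = -3227256*(-1/1011) + 1203503/625 = 1075752/337 + 1203503/625 = 1077925511/210625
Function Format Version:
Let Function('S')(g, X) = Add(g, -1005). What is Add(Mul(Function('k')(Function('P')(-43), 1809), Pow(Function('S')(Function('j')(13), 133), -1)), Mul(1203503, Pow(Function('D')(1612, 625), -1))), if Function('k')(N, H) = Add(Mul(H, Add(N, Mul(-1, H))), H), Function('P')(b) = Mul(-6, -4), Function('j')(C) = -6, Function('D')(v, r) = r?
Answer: Rational(1077925511, 210625) ≈ 5117.8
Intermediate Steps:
Function('S')(g, X) = Add(-1005, g)
Function('P')(b) = 24
Function('k')(N, H) = Add(H, Mul(H, Add(N, Mul(-1, H))))
Add(Mul(Function('k')(Function('P')(-43), 1809), Pow(Function('S')(Function('j')(13), 133), -1)), Mul(1203503, Pow(Function('D')(1612, 625), -1))) = Add(Mul(Mul(1809, Add(1, 24, Mul(-1, 1809))), Pow(Add(-1005, -6), -1)), Mul(1203503, Pow(625, -1))) = Add(Mul(Mul(1809, Add(1, 24, -1809)), Pow(-1011, -1)), Mul(1203503, Rational(1, 625))) = Add(Mul(Mul(1809, -1784), Rational(-1, 1011)), Rational(1203503, 625)) = Add(Mul(-3227256, Rational(-1, 1011)), Rational(1203503, 625)) = Add(Rational(1075752, 337), Rational(1203503, 625)) = Rational(1077925511, 210625)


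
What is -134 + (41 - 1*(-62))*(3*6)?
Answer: 1720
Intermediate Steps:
-134 + (41 - 1*(-62))*(3*6) = -134 + (41 + 62)*18 = -134 + 103*18 = -134 + 1854 = 1720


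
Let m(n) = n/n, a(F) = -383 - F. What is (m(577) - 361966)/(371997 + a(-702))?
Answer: -361965/372316 ≈ -0.97220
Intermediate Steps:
m(n) = 1
(m(577) - 361966)/(371997 + a(-702)) = (1 - 361966)/(371997 + (-383 - 1*(-702))) = -361965/(371997 + (-383 + 702)) = -361965/(371997 + 319) = -361965/372316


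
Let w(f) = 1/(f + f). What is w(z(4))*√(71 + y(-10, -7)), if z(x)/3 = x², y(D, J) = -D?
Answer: 3/32 ≈ 0.093750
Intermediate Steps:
z(x) = 3*x²
w(f) = 1/(2*f)
w(z(4))*√(71 + y(-10, -7)) = (1/(2*((3*4²))))*√(71 - 1*(-10)) = (1/(2*((3*16))))*√(71 + 10) = ((½)/48)*√81 = ((½)*(1/48))*9 = (1/96)*9 = 3/32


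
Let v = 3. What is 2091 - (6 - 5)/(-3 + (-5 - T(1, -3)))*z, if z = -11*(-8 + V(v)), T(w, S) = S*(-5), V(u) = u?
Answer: 48148/23 ≈ 2093.4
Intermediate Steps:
T(w, S) = -5*S
z = 55 (z = -11*(-8 + 3) = -11*(-5) = 55)
2091 - (6 - 5)/(-3 + (-5 - T(1, -3)))*z = 2091 - (6 - 5)/(-3 + (-5 - (-5)*(-3)))*55 = 2091 - 1/(-3 + (-5 - 1*15))*55 = 2091 - 1/(-3 + (-5 - 15))*55 = 2091 - 1/(-3 - 20)*55 = 2091 - 1/(-23)*55 = 2091 - 1*(-1/23)*55 = 2091 - (-1)*55/23 = 2091 - 1*(-55/23) = 2091 + 55/23 = 48148/23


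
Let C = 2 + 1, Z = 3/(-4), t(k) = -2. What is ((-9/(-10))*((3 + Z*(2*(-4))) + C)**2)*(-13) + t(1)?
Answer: -8434/5 ≈ -1686.8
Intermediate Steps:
Z = -3/4 (Z = 3*(-1/4) = -3/4 ≈ -0.75000)
C = 3
((-9/(-10))*((3 + Z*(2*(-4))) + C)**2)*(-13) + t(1) = ((-9/(-10))*((3 - 3*(-4)/2) + 3)**2)*(-13) - 2 = ((-9*(-1/10))*((3 - 3/4*(-8)) + 3)**2)*(-13) - 2 = (9*((3 + 6) + 3)**2/10)*(-13) - 2 = (9*(9 + 3)**2/10)*(-13) - 2 = ((9/10)*12**2)*(-13) - 2 = ((9/10)*144)*(-13) - 2 = (648/5)*(-13) - 2 = -8424/5 - 2 = -8434/5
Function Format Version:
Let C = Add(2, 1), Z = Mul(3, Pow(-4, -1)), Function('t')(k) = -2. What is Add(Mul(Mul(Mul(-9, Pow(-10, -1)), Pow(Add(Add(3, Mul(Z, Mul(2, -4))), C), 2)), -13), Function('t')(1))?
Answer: Rational(-8434, 5) ≈ -1686.8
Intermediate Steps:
Z = Rational(-3, 4) (Z = Mul(3, Rational(-1, 4)) = Rational(-3, 4) ≈ -0.75000)
C = 3
Add(Mul(Mul(Mul(-9, Pow(-10, -1)), Pow(Add(Add(3, Mul(Z, Mul(2, -4))), C), 2)), -13), Function('t')(1)) = Add(Mul(Mul(Mul(-9, Pow(-10, -1)), Pow(Add(Add(3, Mul(Rational(-3, 4), Mul(2, -4))), 3), 2)), -13), -2) = Add(Mul(Mul(Mul(-9, Rational(-1, 10)), Pow(Add(Add(3, Mul(Rational(-3, 4), -8)), 3), 2)), -13), -2) = Add(Mul(Mul(Rational(9, 10), Pow(Add(Add(3, 6), 3), 2)), -13), -2) = Add(Mul(Mul(Rational(9, 10), Pow(Add(9, 3), 2)), -13), -2) = Add(Mul(Mul(Rational(9, 10), Pow(12, 2)), -13), -2) = Add(Mul(Mul(Rational(9, 10), 144), -13), -2) = Add(Mul(Rational(648, 5), -13), -2) = Add(Rational(-8424, 5), -2) = Rational(-8434, 5)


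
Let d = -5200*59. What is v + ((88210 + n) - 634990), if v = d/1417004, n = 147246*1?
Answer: -141535395734/354251 ≈ -3.9953e+5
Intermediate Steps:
n = 147246
d = -306800
v = -76700/354251 (v = -306800/1417004 = -306800*1/1417004 = -76700/354251 ≈ -0.21651)
v + ((88210 + n) - 634990) = -76700/354251 + ((88210 + 147246) - 634990) = -76700/354251 + (235456 - 634990) = -76700/354251 - 399534 = -141535395734/354251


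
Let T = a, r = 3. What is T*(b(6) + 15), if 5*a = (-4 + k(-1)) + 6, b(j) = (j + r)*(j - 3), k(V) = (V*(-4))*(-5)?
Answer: -756/5 ≈ -151.20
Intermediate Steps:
k(V) = 20*V (k(V) = -4*V*(-5) = 20*V)
b(j) = (-3 + j)*(3 + j) (b(j) = (j + 3)*(j - 3) = (3 + j)*(-3 + j) = (-3 + j)*(3 + j))
a = -18/5 (a = ((-4 + 20*(-1)) + 6)/5 = ((-4 - 20) + 6)/5 = (-24 + 6)/5 = (⅕)*(-18) = -18/5 ≈ -3.6000)
T = -18/5 ≈ -3.6000
T*(b(6) + 15) = -18*((-9 + 6²) + 15)/5 = -18*((-9 + 36) + 15)/5 = -18*(27 + 15)/5 = -18/5*42 = -756/5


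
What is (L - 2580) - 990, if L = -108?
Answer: -3678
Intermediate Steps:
(L - 2580) - 990 = (-108 - 2580) - 990 = -2688 - 990 = -3678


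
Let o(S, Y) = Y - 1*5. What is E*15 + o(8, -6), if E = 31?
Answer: 454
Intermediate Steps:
o(S, Y) = -5 + Y (o(S, Y) = Y - 5 = -5 + Y)
E*15 + o(8, -6) = 31*15 + (-5 - 6) = 465 - 11 = 454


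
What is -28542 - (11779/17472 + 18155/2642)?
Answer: -658938135643/23080512 ≈ -28550.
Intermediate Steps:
-28542 - (11779/17472 + 18155/2642) = -28542 - 1*174162139/23080512 = -28542 - 174162139/23080512 = -658938135643/23080512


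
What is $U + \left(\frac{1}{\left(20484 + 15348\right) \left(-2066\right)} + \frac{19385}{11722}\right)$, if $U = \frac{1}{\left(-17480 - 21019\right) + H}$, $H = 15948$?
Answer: $\frac{5393492478727639}{3261501917944944} \approx 1.6537$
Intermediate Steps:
$U = - \frac{1}{22551}$ ($U = \frac{1}{\left(-17480 - 21019\right) + 15948} = \frac{1}{-38499 + 15948} = \frac{1}{-22551} = - \frac{1}{22551} \approx -4.4344 \cdot 10^{-5}$)
$U + \left(\frac{1}{\left(20484 + 15348\right) \left(-2066\right)} + \frac{19385}{11722}\right) = - \frac{1}{22551} + \left(\frac{1}{\left(20484 + 15348\right) \left(-2066\right)} + \frac{19385}{11722}\right) = - \frac{1}{22551} + \left(\frac{1}{35832} \left(- \frac{1}{2066}\right) + 19385 \cdot \frac{1}{11722}\right) = - \frac{1}{22551} + \left(\frac{1}{35832} \left(- \frac{1}{2066}\right) + \frac{19385}{11722}\right) = - \frac{1}{22551} + \left(- \frac{1}{74028912} + \frac{19385}{11722}\right) = - \frac{1}{22551} + \frac{717525223699}{433883453232} = \frac{5393492478727639}{3261501917944944}$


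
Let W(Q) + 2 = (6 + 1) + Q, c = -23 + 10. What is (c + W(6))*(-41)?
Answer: 82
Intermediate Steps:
c = -13
W(Q) = 5 + Q (W(Q) = -2 + ((6 + 1) + Q) = -2 + (7 + Q) = 5 + Q)
(c + W(6))*(-41) = (-13 + (5 + 6))*(-41) = (-13 + 11)*(-41) = -2*(-41) = 82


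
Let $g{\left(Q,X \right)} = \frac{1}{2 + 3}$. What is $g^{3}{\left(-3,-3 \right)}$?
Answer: $\frac{1}{125} \approx 0.008$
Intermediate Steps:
$g{\left(Q,X \right)} = \frac{1}{5}$
$g^{3}{\left(-3,-3 \right)} = \left(\frac{1}{5}\right)^{3} = \frac{1}{125}$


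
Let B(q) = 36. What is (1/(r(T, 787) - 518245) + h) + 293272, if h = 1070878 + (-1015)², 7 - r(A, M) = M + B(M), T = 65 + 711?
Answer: 1242826681874/519061 ≈ 2.3944e+6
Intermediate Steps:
T = 776
r(A, M) = -29 - M (r(A, M) = 7 - (M + 36) = 7 - (36 + M) = 7 + (-36 - M) = -29 - M)
h = 2101103 (h = 1070878 + 1030225 = 2101103)
(1/(r(T, 787) - 518245) + h) + 293272 = (1/((-29 - 1*787) - 518245) + 2101103) + 293272 = (1/((-29 - 787) - 518245) + 2101103) + 293272 = (1/(-816 - 518245) + 2101103) + 293272 = (1/(-519061) + 2101103) + 293272 = (-1/519061 + 2101103) + 293272 = 1090600624282/519061 + 293272 = 1242826681874/519061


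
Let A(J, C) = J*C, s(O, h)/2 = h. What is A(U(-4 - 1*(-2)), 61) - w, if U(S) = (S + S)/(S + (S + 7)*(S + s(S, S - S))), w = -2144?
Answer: 6493/3 ≈ 2164.3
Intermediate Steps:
s(O, h) = 2*h
U(S) = 2*S/(S + S*(7 + S)) (U(S) = (S + S)/(S + (S + 7)*(S + 2*(S - S))) = (2*S)/(S + (7 + S)*(S + 2*0)) = (2*S)/(S + (7 + S)*(S + 0)) = (2*S)/(S + (7 + S)*S) = (2*S)/(S + S*(7 + S)) = 2*S/(S + S*(7 + S)))
A(J, C) = C*J
A(U(-4 - 1*(-2)), 61) - w = 61*(2/(8 + (-4 - 1*(-2)))) - 1*(-2144) = 61*(2/(8 + (-4 + 2))) + 2144 = 61*(2/(8 - 2)) + 2144 = 61*(2/6) + 2144 = 61*(2*(1/6)) + 2144 = 61*(1/3) + 2144 = 61/3 + 2144 = 6493/3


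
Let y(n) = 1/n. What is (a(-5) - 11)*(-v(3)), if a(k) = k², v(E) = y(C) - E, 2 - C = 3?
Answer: 56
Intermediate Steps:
C = -1 (C = 2 - 1*3 = 2 - 3 = -1)
v(E) = -1 - E (v(E) = 1/(-1) - E = -1 - E)
(a(-5) - 11)*(-v(3)) = ((-5)² - 11)*(-(-1 - 1*3)) = (25 - 11)*(-(-1 - 3)) = 14*(-1*(-4)) = 14*4 = 56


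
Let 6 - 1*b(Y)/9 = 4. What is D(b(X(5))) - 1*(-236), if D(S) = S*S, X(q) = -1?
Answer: 560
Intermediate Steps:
b(Y) = 18 (b(Y) = 54 - 9*4 = 54 - 36 = 18)
D(S) = S²
D(b(X(5))) - 1*(-236) = 18² - 1*(-236) = 324 + 236 = 560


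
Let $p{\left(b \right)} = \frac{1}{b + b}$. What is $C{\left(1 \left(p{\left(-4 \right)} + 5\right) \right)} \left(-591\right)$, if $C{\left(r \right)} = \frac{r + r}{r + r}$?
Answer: $-591$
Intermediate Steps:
$p{\left(b \right)} = \frac{1}{2 b}$
$C{\left(r \right)} = 1$ ($C{\left(r \right)} = \frac{2 r}{2 r} = 2 r \frac{1}{2 r} = 1$)
$C{\left(1 \left(p{\left(-4 \right)} + 5\right) \right)} \left(-591\right) = 1 \left(-591\right) = -591$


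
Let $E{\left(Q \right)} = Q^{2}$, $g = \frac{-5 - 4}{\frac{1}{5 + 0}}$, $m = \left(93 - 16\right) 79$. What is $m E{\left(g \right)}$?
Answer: $12318075$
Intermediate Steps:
$m = 6083$ ($m = 77 \cdot 79 = 6083$)
$g = -45$ ($g = - \frac{9}{\frac{1}{5}} = - 9 \frac{1}{\frac{1}{5}} = \left(-9\right) 5 = -45$)
$m E{\left(g \right)} = 6083 \left(-45\right)^{2} = 6083 \cdot 2025 = 12318075$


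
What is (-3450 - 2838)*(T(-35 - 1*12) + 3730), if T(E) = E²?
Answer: -37344432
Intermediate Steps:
(-3450 - 2838)*(T(-35 - 1*12) + 3730) = (-3450 - 2838)*((-35 - 1*12)² + 3730) = -6288*((-35 - 12)² + 3730) = -6288*((-47)² + 3730) = -6288*(2209 + 3730) = -6288*5939 = -37344432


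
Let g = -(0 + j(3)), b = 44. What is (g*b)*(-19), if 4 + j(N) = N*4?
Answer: 6688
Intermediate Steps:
j(N) = -4 + 4*N (j(N) = -4 + N*4 = -4 + 4*N)
g = -8 (g = -(0 + (-4 + 4*3)) = -(0 + (-4 + 12)) = -(0 + 8) = -1*8 = -8)
(g*b)*(-19) = -8*44*(-19) = -352*(-19) = 6688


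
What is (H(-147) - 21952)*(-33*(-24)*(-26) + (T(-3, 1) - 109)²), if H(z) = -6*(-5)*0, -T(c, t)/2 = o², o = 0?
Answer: 191223872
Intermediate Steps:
T(c, t) = 0 (T(c, t) = -2*0² = -2*0 = 0)
H(z) = 0 (H(z) = 30*0 = 0)
(H(-147) - 21952)*(-33*(-24)*(-26) + (T(-3, 1) - 109)²) = (0 - 21952)*(-33*(-24)*(-26) + (0 - 109)²) = -21952*(792*(-26) + (-109)²) = -21952*(-20592 + 11881) = -21952*(-8711) = 191223872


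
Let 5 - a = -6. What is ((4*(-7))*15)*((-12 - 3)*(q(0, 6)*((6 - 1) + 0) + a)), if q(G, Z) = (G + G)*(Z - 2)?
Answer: 69300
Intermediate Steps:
a = 11 (a = 5 - 1*(-6) = 5 + 6 = 11)
q(G, Z) = 2*G*(-2 + Z) (q(G, Z) = (2*G)*(-2 + Z) = 2*G*(-2 + Z))
((4*(-7))*15)*((-12 - 3)*(q(0, 6)*((6 - 1) + 0) + a)) = ((4*(-7))*15)*((-12 - 3)*((2*0*(-2 + 6))*((6 - 1) + 0) + 11)) = (-28*15)*(-15*((2*0*4)*(5 + 0) + 11)) = -(-6300)*(0*5 + 11) = -(-6300)*(0 + 11) = -(-6300)*11 = -420*(-165) = 69300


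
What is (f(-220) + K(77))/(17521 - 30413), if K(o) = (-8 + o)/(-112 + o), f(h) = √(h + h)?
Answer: 69/451220 - I*√110/6446 ≈ 0.00015292 - 0.0016271*I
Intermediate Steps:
f(h) = √2*√h (f(h) = √(2*h) = √2*√h)
K(o) = (-8 + o)/(-112 + o)
(f(-220) + K(77))/(17521 - 30413) = (√2*√(-220) + (-8 + 77)/(-112 + 77))/(17521 - 30413) = (√2*(2*I*√55) + 69/(-35))/(-12892) = (2*I*√110 - 1/35*69)*(-1/12892) = (2*I*√110 - 69/35)*(-1/12892) = (-69/35 + 2*I*√110)*(-1/12892) = 69/451220 - I*√110/6446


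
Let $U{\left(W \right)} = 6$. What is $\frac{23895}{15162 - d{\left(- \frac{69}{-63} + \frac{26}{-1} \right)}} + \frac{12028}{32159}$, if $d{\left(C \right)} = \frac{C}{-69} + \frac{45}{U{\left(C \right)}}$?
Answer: $\frac{551033422670}{282463398901} \approx 1.9508$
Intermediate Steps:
$d{\left(C \right)} = \frac{15}{2} - \frac{C}{69}$ ($d{\left(C \right)} = \frac{C}{-69} + \frac{45}{6} = C \left(- \frac{1}{69}\right) + 45 \cdot \frac{1}{6} = - \frac{C}{69} + \frac{15}{2} = \frac{15}{2} - \frac{C}{69}$)
$\frac{23895}{15162 - d{\left(- \frac{69}{-63} + \frac{26}{-1} \right)}} + \frac{12028}{32159} = \frac{23895}{15162 - \left(\frac{15}{2} - \frac{- \frac{69}{-63} + \frac{26}{-1}}{69}\right)} + \frac{12028}{32159} = \frac{23895}{15162 - \left(\frac{15}{2} - \frac{\left(-69\right) \left(- \frac{1}{63}\right) + 26 \left(-1\right)}{69}\right)} + 12028 \cdot \frac{1}{32159} = \frac{23895}{15162 - \left(\frac{15}{2} - \frac{\frac{23}{21} - 26}{69}\right)} + \frac{12028}{32159} = \frac{23895}{15162 - \left(\frac{15}{2} - - \frac{523}{1449}\right)} + \frac{12028}{32159} = \frac{23895}{15162 - \left(\frac{15}{2} + \frac{523}{1449}\right)} + \frac{12028}{32159} = \frac{23895}{15162 - \frac{22781}{2898}} + \frac{12028}{32159} = \frac{23895}{\frac{43916695}{2898}} + \frac{12028}{32159} = 23895 \cdot \frac{2898}{43916695} + \frac{12028}{32159} = \frac{13849542}{8783339} + \frac{12028}{32159} = \frac{551033422670}{282463398901}$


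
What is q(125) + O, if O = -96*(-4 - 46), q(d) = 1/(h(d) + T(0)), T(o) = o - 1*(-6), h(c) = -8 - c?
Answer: 609599/127 ≈ 4800.0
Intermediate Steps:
T(o) = 6 + o (T(o) = o + 6 = 6 + o)
q(d) = 1/(-2 - d) (q(d) = 1/((-8 - d) + (6 + 0)) = 1/((-8 - d) + 6) = 1/(-2 - d))
O = 4800 (O = -96*(-50) = 4800)
q(125) + O = -1/(2 + 125) + 4800 = -1/127 + 4800 = 609599/127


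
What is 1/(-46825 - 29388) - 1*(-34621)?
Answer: 2638570272/76213 ≈ 34621.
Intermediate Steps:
1/(-46825 - 29388) - 1*(-34621) = 1/(-76213) + 34621 = -1/76213 + 34621 = 2638570272/76213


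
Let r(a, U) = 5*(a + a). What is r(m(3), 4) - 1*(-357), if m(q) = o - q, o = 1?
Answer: 337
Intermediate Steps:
m(q) = 1 - q
r(a, U) = 10*a (r(a, U) = 5*(2*a) = 10*a)
r(m(3), 4) - 1*(-357) = 10*(1 - 1*3) - 1*(-357) = 10*(1 - 3) + 357 = 10*(-2) + 357 = -20 + 357 = 337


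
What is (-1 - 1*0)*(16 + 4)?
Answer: -20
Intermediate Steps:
(-1 - 1*0)*(16 + 4) = (-1 + 0)*20 = -1*20 = -20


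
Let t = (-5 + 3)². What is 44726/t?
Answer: 22363/2 ≈ 11182.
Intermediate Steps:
t = 4 (t = (-2)² = 4)
44726/t = 44726/4 = 44726*(¼) = 22363/2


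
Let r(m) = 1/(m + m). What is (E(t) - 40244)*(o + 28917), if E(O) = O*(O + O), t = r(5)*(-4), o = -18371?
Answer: -10610246232/25 ≈ -4.2441e+8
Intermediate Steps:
r(m) = 1/(2*m)
t = -⅖ (t = ((½)/5)*(-4) = ((½)*(⅕))*(-4) = (⅒)*(-4) = -⅖ ≈ -0.40000)
E(O) = 2*O² (E(O) = O*(2*O) = 2*O²)
(E(t) - 40244)*(o + 28917) = (2*(-⅖)² - 40244)*(-18371 + 28917) = (2*(4/25) - 40244)*10546 = (8/25 - 40244)*10546 = -1006092/25*10546 = -10610246232/25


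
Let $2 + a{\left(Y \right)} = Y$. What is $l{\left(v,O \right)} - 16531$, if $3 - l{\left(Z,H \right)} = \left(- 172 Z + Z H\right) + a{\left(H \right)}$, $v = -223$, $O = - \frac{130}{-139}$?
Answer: $- \frac{7599738}{139} \approx -54674.0$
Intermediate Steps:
$a{\left(Y \right)} = -2 + Y$
$O = \frac{130}{139}$ ($O = \left(-130\right) \left(- \frac{1}{139}\right) = \frac{130}{139} \approx 0.93525$)
$l{\left(Z,H \right)} = 5 - H + 172 Z - H Z$ ($l{\left(Z,H \right)} = 3 - \left(\left(- 172 Z + Z H\right) + \left(-2 + H\right)\right) = 3 - \left(\left(- 172 Z + H Z\right) + \left(-2 + H\right)\right) = 3 - \left(-2 + H - 172 Z + H Z\right) = 5 - H + 172 Z - H Z$)
$l{\left(v,O \right)} - 16531 = \left(5 - \frac{130}{139} + 172 \left(-223\right) - \frac{130}{139} \left(-223\right)\right) - 16531 = \left(5 - \frac{130}{139} - 38356 + \frac{28990}{139}\right) - 16531 = - \frac{5301929}{139} - 16531 = - \frac{7599738}{139}$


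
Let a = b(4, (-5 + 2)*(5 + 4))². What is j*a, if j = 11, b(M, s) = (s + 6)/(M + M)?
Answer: 4851/64 ≈ 75.797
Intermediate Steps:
b(M, s) = (6 + s)/(2*M) (b(M, s) = (6 + s)/((2*M)) = (6 + s)*(1/(2*M)) = (6 + s)/(2*M))
a = 441/64 (a = ((½)*(6 + (-5 + 2)*(5 + 4))/4)² = ((½)*(¼)*(6 - 3*9))² = ((½)*(¼)*(6 - 27))² = ((½)*(¼)*(-21))² = (-21/8)² = 441/64 ≈ 6.8906)
j*a = 11*(441/64) = 4851/64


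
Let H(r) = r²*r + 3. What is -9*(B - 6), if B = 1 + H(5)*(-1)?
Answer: 1197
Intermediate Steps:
H(r) = 3 + r³ (H(r) = r³ + 3 = 3 + r³)
B = -127 (B = 1 + (3 + 5³)*(-1) = 1 + (3 + 125)*(-1) = 1 + 128*(-1) = 1 - 128 = -127)
-9*(B - 6) = -9*(-127 - 6) = -9*(-133) = 1197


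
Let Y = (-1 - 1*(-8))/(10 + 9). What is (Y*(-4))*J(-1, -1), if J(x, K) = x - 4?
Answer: 140/19 ≈ 7.3684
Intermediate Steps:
J(x, K) = -4 + x
Y = 7/19 (Y = (-1 + 8)/19 = 7*(1/19) = 7/19 ≈ 0.36842)
(Y*(-4))*J(-1, -1) = ((7/19)*(-4))*(-4 - 1) = -28/19*(-5) = 140/19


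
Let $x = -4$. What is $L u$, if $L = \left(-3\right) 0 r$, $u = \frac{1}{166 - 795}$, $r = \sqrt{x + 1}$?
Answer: $0$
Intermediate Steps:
$r = i \sqrt{3}$ ($r = \sqrt{-4 + 1} = \sqrt{-3} = i \sqrt{3} \approx 1.732 i$)
$u = - \frac{1}{629}$ ($u = \frac{1}{-629} = - \frac{1}{629} \approx -0.0015898$)
$L = 0$ ($L = \left(-3\right) 0 i \sqrt{3} = 0 i \sqrt{3} = 0$)
$L u = 0 \left(- \frac{1}{629}\right) = 0$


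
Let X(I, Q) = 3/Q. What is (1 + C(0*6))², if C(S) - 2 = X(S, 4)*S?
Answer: 9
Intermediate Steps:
C(S) = 2 + 3*S/4 (C(S) = 2 + (3/4)*S = 2 + (3*(¼))*S = 2 + 3*S/4)
(1 + C(0*6))² = (1 + (2 + 3*(0*6)/4))² = (1 + (2 + (¾)*0))² = (1 + (2 + 0))² = (1 + 2)² = 3² = 9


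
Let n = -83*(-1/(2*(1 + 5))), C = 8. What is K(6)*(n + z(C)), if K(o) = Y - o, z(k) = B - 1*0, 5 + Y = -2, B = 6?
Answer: -2015/12 ≈ -167.92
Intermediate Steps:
Y = -7 (Y = -5 - 2 = -7)
z(k) = 6 (z(k) = 6 - 1*0 = 6 + 0 = 6)
K(o) = -7 - o
n = 83/12 (n = -83/((-2*6)) = -83/(-12) = -83*(-1/12) = 83/12 ≈ 6.9167)
K(6)*(n + z(C)) = (-7 - 1*6)*(83/12 + 6) = (-7 - 6)*(155/12) = -13*155/12 = -2015/12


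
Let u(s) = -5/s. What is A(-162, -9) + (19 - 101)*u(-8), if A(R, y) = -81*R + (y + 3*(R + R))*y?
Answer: 87599/4 ≈ 21900.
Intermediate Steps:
A(R, y) = -81*R + y*(y + 6*R) (A(R, y) = -81*R + (y + 3*(2*R))*y = -81*R + (y + 6*R)*y = -81*R + y*(y + 6*R))
A(-162, -9) + (19 - 101)*u(-8) = ((-9)² - 81*(-162) + 6*(-162)*(-9)) + (19 - 101)*(-5/(-8)) = (81 + 13122 + 8748) - (-410)*(-1)/8 = 21951 - 82*5/8 = 21951 - 205/4 = 87599/4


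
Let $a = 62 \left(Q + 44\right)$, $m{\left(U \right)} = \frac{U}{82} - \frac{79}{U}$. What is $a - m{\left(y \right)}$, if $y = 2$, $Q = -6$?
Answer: $\frac{196429}{82} \approx 2395.5$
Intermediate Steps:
$m{\left(U \right)} = - \frac{79}{U} + \frac{U}{82}$ ($m{\left(U \right)} = U \frac{1}{82} - \frac{79}{U} = \frac{U}{82} - \frac{79}{U} = - \frac{79}{U} + \frac{U}{82}$)
$a = 2356$ ($a = 62 \left(-6 + 44\right) = 62 \cdot 38 = 2356$)
$a - m{\left(y \right)} = 2356 - \left(- \frac{79}{2} + \frac{1}{82} \cdot 2\right) = 2356 - \left(\left(-79\right) \frac{1}{2} + \frac{1}{41}\right) = 2356 - \left(- \frac{79}{2} + \frac{1}{41}\right) = 2356 - - \frac{3237}{82} = 2356 + \frac{3237}{82} = \frac{196429}{82}$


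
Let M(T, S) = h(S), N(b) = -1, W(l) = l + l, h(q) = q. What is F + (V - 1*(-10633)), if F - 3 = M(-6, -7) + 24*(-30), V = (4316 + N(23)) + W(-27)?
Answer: 14170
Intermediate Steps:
W(l) = 2*l
M(T, S) = S
V = 4261 (V = (4316 - 1) + 2*(-27) = 4315 - 54 = 4261)
F = -724 (F = 3 + (-7 + 24*(-30)) = 3 + (-7 - 720) = 3 - 727 = -724)
F + (V - 1*(-10633)) = -724 + (4261 - 1*(-10633)) = -724 + (4261 + 10633) = -724 + 14894 = 14170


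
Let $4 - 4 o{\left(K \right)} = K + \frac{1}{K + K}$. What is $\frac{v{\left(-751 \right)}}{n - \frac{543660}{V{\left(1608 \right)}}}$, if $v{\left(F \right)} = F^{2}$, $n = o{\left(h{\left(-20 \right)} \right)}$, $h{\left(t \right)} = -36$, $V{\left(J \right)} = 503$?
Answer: $- \frac{81703440864}{155124937} \approx -526.69$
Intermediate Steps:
$o{\left(K \right)} = 1 - \frac{K}{4} - \frac{1}{8 K}$ ($o{\left(K \right)} = 1 - \frac{K + \frac{1}{K + K}}{4} = 1 - \frac{K + \frac{1}{2 K}}{4} = 1 - \left(\frac{K}{4} + \frac{1}{8 K}\right) = 1 - \frac{K}{4} - \frac{1}{8 K}$)
$n = \frac{2881}{288}$ ($n = 1 - -9 - \frac{1}{8 \left(-36\right)} = 1 + 9 - - \frac{1}{288} = 1 + 9 + \frac{1}{288} = \frac{2881}{288} \approx 10.003$)
$\frac{v{\left(-751 \right)}}{n - \frac{543660}{V{\left(1608 \right)}}} = \frac{\left(-751\right)^{2}}{\frac{2881}{288} - \frac{543660}{503}} = \frac{564001}{\frac{2881}{288} - \frac{543660}{503}} = \frac{564001}{- \frac{155124937}{144864}} = 564001 \left(- \frac{144864}{155124937}\right) = - \frac{81703440864}{155124937}$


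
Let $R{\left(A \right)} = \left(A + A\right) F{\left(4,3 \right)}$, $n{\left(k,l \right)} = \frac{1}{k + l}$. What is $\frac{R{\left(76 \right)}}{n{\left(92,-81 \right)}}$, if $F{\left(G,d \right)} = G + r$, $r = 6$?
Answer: $16720$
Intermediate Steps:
$F{\left(G,d \right)} = 6 + G$ ($F{\left(G,d \right)} = G + 6 = 6 + G$)
$R{\left(A \right)} = 20 A$ ($R{\left(A \right)} = \left(A + A\right) \left(6 + 4\right) = 2 A 10 = 20 A$)
$\frac{R{\left(76 \right)}}{n{\left(92,-81 \right)}} = \frac{20 \cdot 76}{\frac{1}{92 - 81}} = \frac{1520}{\frac{1}{11}} = 1520 \frac{1}{\frac{1}{11}} = 1520 \cdot 11 = 16720$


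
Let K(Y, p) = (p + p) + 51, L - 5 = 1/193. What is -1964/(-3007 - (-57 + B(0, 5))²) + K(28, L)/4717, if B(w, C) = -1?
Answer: 1863006809/5800037351 ≈ 0.32121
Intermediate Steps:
L = 966/193 (L = 5 + 1/193 = 966/193 ≈ 5.0052)
K(Y, p) = 51 + 2*p (K(Y, p) = 2*p + 51 = 51 + 2*p)
-1964/(-3007 - (-57 + B(0, 5))²) + K(28, L)/4717 = -1964/(-3007 - (-57 - 1)²) + (51 + 2*(966/193))/4717 = -1964/(-3007 - 1*(-58)²) + (51 + 1932/193)*(1/4717) = -1964/(-3007 - 1*3364) + (11775/193)*(1/4717) = -1964/(-3007 - 3364) + 11775/910381 = -1964/(-6371) + 11775/910381 = -1964*(-1/6371) + 11775/910381 = 1964/6371 + 11775/910381 = 1863006809/5800037351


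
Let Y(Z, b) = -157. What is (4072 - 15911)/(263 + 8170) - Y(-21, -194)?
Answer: 1312142/8433 ≈ 155.60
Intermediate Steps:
(4072 - 15911)/(263 + 8170) - Y(-21, -194) = (4072 - 15911)/(263 + 8170) - 1*(-157) = -11839/8433 + 157 = 1312142/8433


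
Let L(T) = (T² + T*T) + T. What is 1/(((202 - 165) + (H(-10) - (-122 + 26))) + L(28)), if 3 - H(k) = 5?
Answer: 1/1727 ≈ 0.00057904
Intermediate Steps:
H(k) = -2 (H(k) = 3 - 1*5 = 3 - 5 = -2)
L(T) = T + 2*T² (L(T) = (T² + T²) + T = 2*T² + T = T + 2*T²)
1/(((202 - 165) + (H(-10) - (-122 + 26))) + L(28)) = 1/(((202 - 165) + (-2 - (-122 + 26))) + 28*(1 + 2*28)) = 1/((37 + (-2 - 1*(-96))) + 28*(1 + 56)) = 1/((37 + (-2 + 96)) + 28*57) = 1/((37 + 94) + 1596) = 1/(131 + 1596) = 1/1727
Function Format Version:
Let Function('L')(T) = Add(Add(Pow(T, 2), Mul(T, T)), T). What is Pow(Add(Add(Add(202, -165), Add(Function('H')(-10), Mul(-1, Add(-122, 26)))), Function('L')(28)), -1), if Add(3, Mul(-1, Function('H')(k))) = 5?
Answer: Rational(1, 1727) ≈ 0.00057904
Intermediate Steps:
Function('H')(k) = -2 (Function('H')(k) = Add(3, Mul(-1, 5)) = Add(3, -5) = -2)
Function('L')(T) = Add(T, Mul(2, Pow(T, 2))) (Function('L')(T) = Add(Add(Pow(T, 2), Pow(T, 2)), T) = Add(Mul(2, Pow(T, 2)), T) = Add(T, Mul(2, Pow(T, 2))))
Pow(Add(Add(Add(202, -165), Add(Function('H')(-10), Mul(-1, Add(-122, 26)))), Function('L')(28)), -1) = Pow(Add(Add(Add(202, -165), Add(-2, Mul(-1, Add(-122, 26)))), Mul(28, Add(1, Mul(2, 28)))), -1) = Pow(Add(Add(37, Add(-2, Mul(-1, -96))), Mul(28, Add(1, 56))), -1) = Pow(Add(Add(37, Add(-2, 96)), Mul(28, 57)), -1) = Pow(Add(Add(37, 94), 1596), -1) = Pow(Add(131, 1596), -1) = Pow(1727, -1) = Rational(1, 1727)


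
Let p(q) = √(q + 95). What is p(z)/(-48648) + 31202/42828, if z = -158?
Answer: 15601/21414 - I*√7/16216 ≈ 0.72854 - 0.00016316*I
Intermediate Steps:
p(q) = √(95 + q)
p(z)/(-48648) + 31202/42828 = √(95 - 158)/(-48648) + 31202/42828 = √(-63)*(-1/48648) + 31202*(1/42828) = (3*I*√7)*(-1/48648) + 15601/21414 = -I*√7/16216 + 15601/21414 = 15601/21414 - I*√7/16216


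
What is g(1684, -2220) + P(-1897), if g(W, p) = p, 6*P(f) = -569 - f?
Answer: -5996/3 ≈ -1998.7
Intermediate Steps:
P(f) = -569/6 - f/6 (P(f) = (-569 - f)/6 = -569/6 - f/6)
g(1684, -2220) + P(-1897) = -2220 + (-569/6 - ⅙*(-1897)) = -2220 + (-569/6 + 1897/6) = -2220 + 664/3 = -5996/3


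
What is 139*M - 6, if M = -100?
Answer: -13906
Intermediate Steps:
139*M - 6 = 139*(-100) - 6 = -13900 - 6 = -13906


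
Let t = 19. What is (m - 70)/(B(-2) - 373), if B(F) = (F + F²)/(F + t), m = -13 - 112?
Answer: 1105/2113 ≈ 0.52295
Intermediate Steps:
m = -125
B(F) = (F + F²)/(19 + F) (B(F) = (F + F²)/(F + 19) = (F + F²)/(19 + F))
(m - 70)/(B(-2) - 373) = (-125 - 70)/(-2*(1 - 2)/(19 - 2) - 373) = -195/(-2*(-1)/17 - 373) = -195/(-2*1/17*(-1) - 373) = -195/(2/17 - 373) = -195/(-6339/17) = -195*(-17/6339) = 1105/2113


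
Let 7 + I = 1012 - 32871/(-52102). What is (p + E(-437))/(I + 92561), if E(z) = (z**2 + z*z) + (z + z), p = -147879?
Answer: 12149404870/4875008603 ≈ 2.4922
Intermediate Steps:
E(z) = 2*z + 2*z**2 (E(z) = (z**2 + z**2) + 2*z = 2*z**2 + 2*z = 2*z + 2*z**2)
I = 52395381/52102 (I = -7 + (1012 - 32871/(-52102)) = -7 + (1012 - 32871*(-1/52102)) = -7 + (1012 + 32871/52102) = -7 + 52760095/52102 = 52395381/52102 ≈ 1005.6)
(p + E(-437))/(I + 92561) = (-147879 + 2*(-437)*(1 - 437))/(52395381/52102 + 92561) = (-147879 + 2*(-437)*(-436))/(4875008603/52102) = (-147879 + 381064)*(52102/4875008603) = 233185*(52102/4875008603) = 12149404870/4875008603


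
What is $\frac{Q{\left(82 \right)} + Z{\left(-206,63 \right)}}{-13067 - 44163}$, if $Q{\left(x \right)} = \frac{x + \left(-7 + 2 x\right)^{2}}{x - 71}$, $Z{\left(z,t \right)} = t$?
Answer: $- \frac{12712}{314765} \approx -0.040386$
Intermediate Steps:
$Q{\left(x \right)} = \frac{x + \left(-7 + 2 x\right)^{2}}{-71 + x}$
$\frac{Q{\left(82 \right)} + Z{\left(-206,63 \right)}}{-13067 - 44163} = \frac{\frac{82 + \left(-7 + 2 \cdot 82\right)^{2}}{-71 + 82} + 63}{-13067 - 44163} = \frac{\frac{82 + \left(-7 + 164\right)^{2}}{11} + 63}{-57230} = \left(\frac{82 + 157^{2}}{11} + 63\right) \left(- \frac{1}{57230}\right) = \left(\frac{82 + 24649}{11} + 63\right) \left(- \frac{1}{57230}\right) = \left(\frac{1}{11} \cdot 24731 + 63\right) \left(- \frac{1}{57230}\right) = \left(\frac{24731}{11} + 63\right) \left(- \frac{1}{57230}\right) = \frac{25424}{11} \left(- \frac{1}{57230}\right) = - \frac{12712}{314765}$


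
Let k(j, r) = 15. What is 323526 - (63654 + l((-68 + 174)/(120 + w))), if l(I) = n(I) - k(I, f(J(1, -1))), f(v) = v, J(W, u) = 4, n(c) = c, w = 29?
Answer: 38723057/149 ≈ 2.5989e+5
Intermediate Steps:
l(I) = -15 + I (l(I) = I - 1*15 = I - 15 = -15 + I)
323526 - (63654 + l((-68 + 174)/(120 + w))) = 323526 - (63654 + (-15 + (-68 + 174)/(120 + 29))) = 323526 - (63654 + (-15 + 106/149)) = 323526 - (63654 - 2129/149) = 323526 - 1*9482317/149 = 323526 - 9482317/149 = 38723057/149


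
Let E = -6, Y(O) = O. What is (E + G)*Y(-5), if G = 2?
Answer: 20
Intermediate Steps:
(E + G)*Y(-5) = (-6 + 2)*(-5) = -4*(-5) = 20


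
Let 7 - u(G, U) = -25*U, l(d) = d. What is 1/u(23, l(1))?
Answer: 1/32 ≈ 0.031250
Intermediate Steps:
u(G, U) = 7 + 25*U (u(G, U) = 7 - (-25)*U = 7 + 25*U)
1/u(23, l(1)) = 1/(7 + 25*1) = 1/(7 + 25) = 1/32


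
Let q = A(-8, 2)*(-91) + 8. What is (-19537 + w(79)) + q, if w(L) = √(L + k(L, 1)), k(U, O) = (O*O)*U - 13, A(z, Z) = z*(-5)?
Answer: -23169 + √145 ≈ -23157.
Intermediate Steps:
A(z, Z) = -5*z
k(U, O) = -13 + U*O² (k(U, O) = O²*U - 13 = U*O² - 13 = -13 + U*O²)
q = -3632 (q = -5*(-8)*(-91) + 8 = 40*(-91) + 8 = -3640 + 8 = -3632)
w(L) = √(-13 + 2*L) (w(L) = √(L + (-13 + L*1²)) = √(L + (-13 + L*1)) = √(L + (-13 + L)) = √(-13 + 2*L))
(-19537 + w(79)) + q = (-19537 + √(-13 + 2*79)) - 3632 = (-19537 + √(-13 + 158)) - 3632 = (-19537 + √145) - 3632 = -23169 + √145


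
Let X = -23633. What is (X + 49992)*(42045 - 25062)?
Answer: 447654897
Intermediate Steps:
(X + 49992)*(42045 - 25062) = (-23633 + 49992)*(42045 - 25062) = 26359*16983 = 447654897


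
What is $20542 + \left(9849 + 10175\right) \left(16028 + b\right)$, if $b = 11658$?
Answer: $554405006$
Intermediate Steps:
$20542 + \left(9849 + 10175\right) \left(16028 + b\right) = 20542 + \left(9849 + 10175\right) \left(16028 + 11658\right) = 20542 + 20024 \cdot 27686 = 20542 + 554384464 = 554405006$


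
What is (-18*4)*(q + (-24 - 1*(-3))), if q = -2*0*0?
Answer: 1512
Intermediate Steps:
q = 0 (q = 0*0 = 0)
(-18*4)*(q + (-24 - 1*(-3))) = (-18*4)*(0 + (-24 - 1*(-3))) = -72*(0 + (-24 + 3)) = -72*(0 - 21) = -72*(-21) = 1512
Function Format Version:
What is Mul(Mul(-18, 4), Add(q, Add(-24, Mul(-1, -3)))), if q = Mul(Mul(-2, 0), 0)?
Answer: 1512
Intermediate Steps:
q = 0 (q = Mul(0, 0) = 0)
Mul(Mul(-18, 4), Add(q, Add(-24, Mul(-1, -3)))) = Mul(Mul(-18, 4), Add(0, Add(-24, Mul(-1, -3)))) = Mul(-72, Add(0, Add(-24, 3))) = Mul(-72, Add(0, -21)) = Mul(-72, -21) = 1512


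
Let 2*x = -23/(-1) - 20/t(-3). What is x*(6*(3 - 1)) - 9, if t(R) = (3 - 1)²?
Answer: 99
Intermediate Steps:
t(R) = 4 (t(R) = 2² = 4)
x = 9 (x = (-23/(-1) - 20/4)/2 = (-23*(-1) - 20*¼)/2 = (23 - 5)/2 = (½)*18 = 9)
x*(6*(3 - 1)) - 9 = 9*(6*(3 - 1)) - 9 = 9*(6*2) - 9 = 9*12 - 9 = 108 - 9 = 99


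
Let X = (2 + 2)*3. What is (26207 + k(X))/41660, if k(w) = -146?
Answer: 26061/41660 ≈ 0.62556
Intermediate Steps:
X = 12 (X = 4*3 = 12)
(26207 + k(X))/41660 = (26207 - 146)/41660 = 26061*(1/41660) = 26061/41660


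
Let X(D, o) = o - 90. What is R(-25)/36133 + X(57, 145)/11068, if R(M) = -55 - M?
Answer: 1655275/399920044 ≈ 0.0041390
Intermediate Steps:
X(D, o) = -90 + o
R(-25)/36133 + X(57, 145)/11068 = (-55 - 1*(-25))/36133 + (-90 + 145)/11068 = (-55 + 25)*(1/36133) + 55*(1/11068) = -30*1/36133 + 55/11068 = -30/36133 + 55/11068 = 1655275/399920044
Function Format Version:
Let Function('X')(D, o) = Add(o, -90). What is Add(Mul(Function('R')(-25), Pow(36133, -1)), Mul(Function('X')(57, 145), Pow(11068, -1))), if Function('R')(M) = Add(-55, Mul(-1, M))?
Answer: Rational(1655275, 399920044) ≈ 0.0041390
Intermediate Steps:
Function('X')(D, o) = Add(-90, o)
Add(Mul(Function('R')(-25), Pow(36133, -1)), Mul(Function('X')(57, 145), Pow(11068, -1))) = Add(Mul(Add(-55, Mul(-1, -25)), Pow(36133, -1)), Mul(Add(-90, 145), Pow(11068, -1))) = Add(Mul(Add(-55, 25), Rational(1, 36133)), Mul(55, Rational(1, 11068))) = Add(Mul(-30, Rational(1, 36133)), Rational(55, 11068)) = Add(Rational(-30, 36133), Rational(55, 11068)) = Rational(1655275, 399920044)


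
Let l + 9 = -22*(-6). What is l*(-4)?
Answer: -492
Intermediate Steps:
l = 123 (l = -9 - 22*(-6) = -9 + 132 = 123)
l*(-4) = 123*(-4) = -492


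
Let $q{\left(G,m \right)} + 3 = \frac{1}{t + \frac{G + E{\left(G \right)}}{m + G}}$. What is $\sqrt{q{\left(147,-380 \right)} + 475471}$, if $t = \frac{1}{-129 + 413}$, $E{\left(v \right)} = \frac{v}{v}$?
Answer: $\frac{2 \sqrt{207678548436810}}{41799} \approx 689.54$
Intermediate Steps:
$E{\left(v \right)} = 1$
$t = \frac{1}{284} \approx 0.0035211$
$q{\left(G,m \right)} = -3 + \frac{1}{\frac{1}{284} + \frac{1 + G}{G + m}}$ ($q{\left(G,m \right)} = -3 + \frac{1}{\frac{1}{284} + \frac{G + 1}{m + G}} = -3 + \frac{1}{\frac{1}{284} + \frac{1 + G}{G + m}}$)
$\sqrt{q{\left(147,-380 \right)} + 475471} = \sqrt{\frac{-852 - 83937 + 281 \left(-380\right)}{284 - 380 + 285 \cdot 147} + 475471} = \sqrt{\frac{-852 - 83937 - 106780}{284 - 380 + 41895} + 475471} = \sqrt{\frac{1}{41799} \left(-191569\right) + 475471} = \sqrt{- \frac{191569}{41799} + 475471} = \sqrt{\frac{19874020760}{41799}} = \frac{2 \sqrt{207678548436810}}{41799}$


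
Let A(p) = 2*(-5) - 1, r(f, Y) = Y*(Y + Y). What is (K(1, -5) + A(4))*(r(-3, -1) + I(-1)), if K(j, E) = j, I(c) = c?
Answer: -10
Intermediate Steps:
r(f, Y) = 2*Y² (r(f, Y) = Y*(2*Y) = 2*Y²)
A(p) = -11 (A(p) = -10 - 1 = -11)
(K(1, -5) + A(4))*(r(-3, -1) + I(-1)) = (1 - 11)*(2*(-1)² - 1) = -10*(2*1 - 1) = -10*(2 - 1) = -10*1 = -10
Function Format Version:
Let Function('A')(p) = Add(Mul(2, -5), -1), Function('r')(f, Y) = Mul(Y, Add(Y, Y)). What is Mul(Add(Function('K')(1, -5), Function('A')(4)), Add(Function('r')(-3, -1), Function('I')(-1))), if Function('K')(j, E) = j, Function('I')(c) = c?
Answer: -10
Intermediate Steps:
Function('r')(f, Y) = Mul(2, Pow(Y, 2)) (Function('r')(f, Y) = Mul(Y, Mul(2, Y)) = Mul(2, Pow(Y, 2)))
Function('A')(p) = -11 (Function('A')(p) = Add(-10, -1) = -11)
Mul(Add(Function('K')(1, -5), Function('A')(4)), Add(Function('r')(-3, -1), Function('I')(-1))) = Mul(Add(1, -11), Add(Mul(2, Pow(-1, 2)), -1)) = Mul(-10, Add(Mul(2, 1), -1)) = Mul(-10, Add(2, -1)) = Mul(-10, 1) = -10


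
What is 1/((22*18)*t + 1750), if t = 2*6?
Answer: 1/6502 ≈ 0.00015380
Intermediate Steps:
t = 12
1/((22*18)*t + 1750) = 1/((22*18)*12 + 1750) = 1/(396*12 + 1750) = 1/(4752 + 1750) = 1/6502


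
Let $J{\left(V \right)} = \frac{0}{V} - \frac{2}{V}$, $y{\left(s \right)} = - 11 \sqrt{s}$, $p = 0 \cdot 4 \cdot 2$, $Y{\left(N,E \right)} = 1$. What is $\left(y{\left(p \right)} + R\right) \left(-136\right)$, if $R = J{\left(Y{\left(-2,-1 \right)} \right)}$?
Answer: $272$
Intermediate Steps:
$p = 0$ ($p = 0 \cdot 2 = 0$)
$J{\left(V \right)} = - \frac{2}{V}$ ($J{\left(V \right)} = 0 - \frac{2}{V} = - \frac{2}{V}$)
$R = -2$ ($R = - \frac{2}{1} = \left(-2\right) 1 = -2$)
$\left(y{\left(p \right)} + R\right) \left(-136\right) = \left(- 11 \sqrt{0} - 2\right) \left(-136\right) = \left(\left(-11\right) 0 - 2\right) \left(-136\right) = \left(0 - 2\right) \left(-136\right) = \left(-2\right) \left(-136\right) = 272$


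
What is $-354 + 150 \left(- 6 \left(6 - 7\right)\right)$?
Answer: $546$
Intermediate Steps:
$-354 + 150 \left(- 6 \left(6 - 7\right)\right) = -354 + 150 \left(\left(-6\right) \left(-1\right)\right) = -354 + 150 \cdot 6 = -354 + 900 = 546$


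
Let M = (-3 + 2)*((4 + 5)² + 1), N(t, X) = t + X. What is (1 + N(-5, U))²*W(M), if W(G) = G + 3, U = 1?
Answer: -711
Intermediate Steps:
N(t, X) = X + t
M = -82 (M = -(9² + 1) = -(81 + 1) = -1*82 = -82)
W(G) = 3 + G
(1 + N(-5, U))²*W(M) = (1 + (1 - 5))²*(3 - 82) = (1 - 4)²*(-79) = (-3)²*(-79) = 9*(-79) = -711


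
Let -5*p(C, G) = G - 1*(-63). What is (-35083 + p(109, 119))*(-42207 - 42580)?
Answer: 14888342839/5 ≈ 2.9777e+9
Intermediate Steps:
p(C, G) = -63/5 - G/5 (p(C, G) = -(G - 1*(-63))/5 = -(G + 63)/5 = -(63 + G)/5 = -63/5 - G/5)
(-35083 + p(109, 119))*(-42207 - 42580) = (-35083 + (-63/5 - ⅕*119))*(-42207 - 42580) = (-35083 + (-63/5 - 119/5))*(-84787) = (-35083 - 182/5)*(-84787) = -175597/5*(-84787) = 14888342839/5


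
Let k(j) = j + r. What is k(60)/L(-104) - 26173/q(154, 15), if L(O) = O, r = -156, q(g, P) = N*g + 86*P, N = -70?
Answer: 34933/9490 ≈ 3.6810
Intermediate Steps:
q(g, P) = -70*g + 86*P
k(j) = -156 + j (k(j) = j - 156 = -156 + j)
k(60)/L(-104) - 26173/q(154, 15) = (-156 + 60)/(-104) - 26173/(-70*154 + 86*15) = -96*(-1/104) - 26173/(-10780 + 1290) = 12/13 - 26173/(-9490) = 12/13 - 26173*(-1/9490) = 12/13 + 26173/9490 = 34933/9490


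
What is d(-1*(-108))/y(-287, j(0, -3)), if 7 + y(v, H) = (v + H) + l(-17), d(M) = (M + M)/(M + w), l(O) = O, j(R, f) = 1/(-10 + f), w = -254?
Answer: 117/24601 ≈ 0.0047559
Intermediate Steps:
d(M) = 2*M/(-254 + M) (d(M) = (M + M)/(M - 254) = (2*M)/(-254 + M) = 2*M/(-254 + M))
y(v, H) = -24 + H + v (y(v, H) = -7 + ((v + H) - 17) = -7 + ((H + v) - 17) = -7 + (-17 + H + v) = -24 + H + v)
d(-1*(-108))/y(-287, j(0, -3)) = (2*(-1*(-108))/(-254 - 1*(-108)))/(-24 + 1/(-10 - 3) - 287) = (2*108/(-254 + 108))/(-24 + 1/(-13) - 287) = (2*108/(-146))/(-24 - 1/13 - 287) = (2*108*(-1/146))/(-4044/13) = -108/73*(-13/4044) = 117/24601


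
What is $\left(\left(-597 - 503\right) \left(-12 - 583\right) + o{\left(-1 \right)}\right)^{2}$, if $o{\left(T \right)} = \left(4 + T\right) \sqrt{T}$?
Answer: $428370249991 + 3927000 i \approx 4.2837 \cdot 10^{11} + 3.927 \cdot 10^{6} i$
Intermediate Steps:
$o{\left(T \right)} = \sqrt{T} \left(4 + T\right)$
$\left(\left(-597 - 503\right) \left(-12 - 583\right) + o{\left(-1 \right)}\right)^{2} = \left(\left(-597 - 503\right) \left(-12 - 583\right) + \sqrt{-1} \left(4 - 1\right)\right)^{2} = \left(\left(-1100\right) \left(-595\right) + i 3\right)^{2} = \left(654500 + 3 i\right)^{2}$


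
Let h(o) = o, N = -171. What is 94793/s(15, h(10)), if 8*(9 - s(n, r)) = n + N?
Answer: 189586/57 ≈ 3326.1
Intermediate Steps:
s(n, r) = 243/8 - n/8 (s(n, r) = 9 - (n - 171)/8 = 9 - (-171 + n)/8 = 9 + (171/8 - n/8) = 243/8 - n/8)
94793/s(15, h(10)) = 94793/(243/8 - ⅛*15) = 94793/(243/8 - 15/8) = 94793/(57/2) = 94793*(2/57) = 189586/57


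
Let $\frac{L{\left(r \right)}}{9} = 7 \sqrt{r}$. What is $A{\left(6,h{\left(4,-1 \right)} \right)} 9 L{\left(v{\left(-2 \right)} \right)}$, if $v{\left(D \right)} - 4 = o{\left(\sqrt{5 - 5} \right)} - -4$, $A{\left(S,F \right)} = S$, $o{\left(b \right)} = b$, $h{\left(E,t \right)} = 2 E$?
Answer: $6804 \sqrt{2} \approx 9622.3$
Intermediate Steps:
$v{\left(D \right)} = 8$ ($v{\left(D \right)} = 4 + \left(\sqrt{5 - 5} - -4\right) = 4 + \left(\sqrt{0} + 4\right) = 4 + \left(0 + 4\right) = 4 + 4 = 8$)
$L{\left(r \right)} = 63 \sqrt{r}$ ($L{\left(r \right)} = 9 \cdot 7 \sqrt{r} = 63 \sqrt{r}$)
$A{\left(6,h{\left(4,-1 \right)} \right)} 9 L{\left(v{\left(-2 \right)} \right)} = 6 \cdot 9 \cdot 63 \sqrt{8} = 54 \cdot 63 \cdot 2 \sqrt{2} = 54 \cdot 126 \sqrt{2} = 6804 \sqrt{2}$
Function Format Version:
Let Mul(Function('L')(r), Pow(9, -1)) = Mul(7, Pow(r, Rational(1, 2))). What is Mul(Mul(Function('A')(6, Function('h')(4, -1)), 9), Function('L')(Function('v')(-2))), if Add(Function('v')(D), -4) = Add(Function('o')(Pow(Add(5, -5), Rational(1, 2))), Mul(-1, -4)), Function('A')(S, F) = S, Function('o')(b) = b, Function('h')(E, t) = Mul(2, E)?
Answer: Mul(6804, Pow(2, Rational(1, 2))) ≈ 9622.3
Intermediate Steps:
Function('v')(D) = 8 (Function('v')(D) = Add(4, Add(Pow(Add(5, -5), Rational(1, 2)), Mul(-1, -4))) = Add(4, Add(Pow(0, Rational(1, 2)), 4)) = Add(4, Add(0, 4)) = Add(4, 4) = 8)
Function('L')(r) = Mul(63, Pow(r, Rational(1, 2))) (Function('L')(r) = Mul(9, Mul(7, Pow(r, Rational(1, 2)))) = Mul(63, Pow(r, Rational(1, 2))))
Mul(Mul(Function('A')(6, Function('h')(4, -1)), 9), Function('L')(Function('v')(-2))) = Mul(Mul(6, 9), Mul(63, Pow(8, Rational(1, 2)))) = Mul(54, Mul(63, Mul(2, Pow(2, Rational(1, 2))))) = Mul(54, Mul(126, Pow(2, Rational(1, 2)))) = Mul(6804, Pow(2, Rational(1, 2)))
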